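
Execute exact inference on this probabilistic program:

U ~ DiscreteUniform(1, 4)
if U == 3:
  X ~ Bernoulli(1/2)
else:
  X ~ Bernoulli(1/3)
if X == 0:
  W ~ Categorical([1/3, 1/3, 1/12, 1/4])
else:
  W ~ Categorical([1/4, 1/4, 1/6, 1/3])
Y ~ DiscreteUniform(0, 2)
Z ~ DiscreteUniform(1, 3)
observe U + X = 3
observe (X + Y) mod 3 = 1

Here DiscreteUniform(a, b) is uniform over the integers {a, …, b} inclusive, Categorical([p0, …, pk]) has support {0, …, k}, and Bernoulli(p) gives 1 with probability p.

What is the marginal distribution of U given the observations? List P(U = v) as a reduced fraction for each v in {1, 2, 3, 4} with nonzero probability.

P(U=2) = 2/5, P(U=3) = 3/5

Enumerate traces; 24 have nonzero weight after conditioning:
  (U=2, X=1, W=0, Y=0, Z=1) weight 1/432
  (U=2, X=1, W=0, Y=0, Z=2) weight 1/432
  (U=2, X=1, W=0, Y=0, Z=3) weight 1/432
  (U=2, X=1, W=1, Y=0, Z=1) weight 1/432
  (U=2, X=1, W=1, Y=0, Z=2) weight 1/432
  (U=2, X=1, W=1, Y=0, Z=3) weight 1/432
  (U=2, X=1, W=2, Y=0, Z=1) weight 1/648
  (U=2, X=1, W=2, Y=0, Z=2) weight 1/648
  (U=3, X=0, W=0, Y=1, Z=1) weight 1/216
  … 15 more
Group by U:
  weight(U=2) = 1/36
  weight(U=3) = 1/24
Total weight = 1/36 + 1/24 = 5/72
P(U=2 | obs) = 1/36 / 5/72 = 2/5
P(U=3 | obs) = 1/24 / 5/72 = 3/5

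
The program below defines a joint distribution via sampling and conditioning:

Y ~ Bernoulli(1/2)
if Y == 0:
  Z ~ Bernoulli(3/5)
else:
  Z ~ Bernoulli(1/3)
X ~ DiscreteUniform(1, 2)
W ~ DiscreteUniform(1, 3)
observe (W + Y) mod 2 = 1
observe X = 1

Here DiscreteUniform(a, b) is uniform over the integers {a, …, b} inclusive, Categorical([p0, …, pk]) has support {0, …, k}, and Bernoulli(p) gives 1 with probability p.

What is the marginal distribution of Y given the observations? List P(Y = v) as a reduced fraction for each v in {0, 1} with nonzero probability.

P(Y=0) = 2/3, P(Y=1) = 1/3

Enumerate traces; 6 have nonzero weight after conditioning:
  (Y=0, Z=0, X=1, W=1) weight 1/30
  (Y=0, Z=0, X=1, W=3) weight 1/30
  (Y=0, Z=1, X=1, W=1) weight 1/20
  (Y=0, Z=1, X=1, W=3) weight 1/20
  (Y=1, Z=0, X=1, W=2) weight 1/18
  (Y=1, Z=1, X=1, W=2) weight 1/36
Group by Y:
  weight(Y=0) = 1/6
  weight(Y=1) = 1/12
Total weight = 1/6 + 1/12 = 1/4
P(Y=0 | obs) = 1/6 / 1/4 = 2/3
P(Y=1 | obs) = 1/12 / 1/4 = 1/3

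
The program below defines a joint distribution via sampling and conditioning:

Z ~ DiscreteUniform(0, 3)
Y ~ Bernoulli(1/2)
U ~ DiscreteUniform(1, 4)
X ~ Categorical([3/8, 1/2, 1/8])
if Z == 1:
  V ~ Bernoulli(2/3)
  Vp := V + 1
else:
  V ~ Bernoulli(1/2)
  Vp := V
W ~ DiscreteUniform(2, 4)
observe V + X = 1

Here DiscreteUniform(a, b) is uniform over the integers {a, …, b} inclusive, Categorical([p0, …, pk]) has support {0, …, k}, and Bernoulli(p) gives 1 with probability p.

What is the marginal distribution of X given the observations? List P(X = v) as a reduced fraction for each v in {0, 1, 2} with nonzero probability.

Enumerate traces; 192 have nonzero weight after conditioning:
  (Z=0, Y=0, U=1, X=0, V=1, W=2) weight 1/512
  (Z=0, Y=0, U=1, X=0, V=1, W=3) weight 1/512
  (Z=0, Y=0, U=1, X=0, V=1, W=4) weight 1/512
  (Z=0, Y=0, U=1, X=1, V=0, W=2) weight 1/384
  (Z=0, Y=0, U=1, X=1, V=0, W=3) weight 1/384
  (Z=0, Y=0, U=1, X=1, V=0, W=4) weight 1/384
  (Z=0, Y=0, U=2, X=0, V=1, W=2) weight 1/512
  (Z=0, Y=0, U=2, X=0, V=1, W=3) weight 1/512
  … 184 more
Group by X:
  weight(X=0) = 13/64
  weight(X=1) = 11/48
Total weight = 13/64 + 11/48 = 83/192
P(X=0 | obs) = 13/64 / 83/192 = 39/83
P(X=1 | obs) = 11/48 / 83/192 = 44/83

P(X=0) = 39/83, P(X=1) = 44/83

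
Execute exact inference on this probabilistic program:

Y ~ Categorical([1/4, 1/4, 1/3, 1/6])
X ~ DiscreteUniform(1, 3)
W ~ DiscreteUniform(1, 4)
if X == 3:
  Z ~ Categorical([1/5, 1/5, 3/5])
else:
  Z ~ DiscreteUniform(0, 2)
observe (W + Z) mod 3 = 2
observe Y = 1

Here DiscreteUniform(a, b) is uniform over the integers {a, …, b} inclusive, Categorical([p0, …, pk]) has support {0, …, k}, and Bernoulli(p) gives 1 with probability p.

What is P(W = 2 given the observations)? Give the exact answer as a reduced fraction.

P(W = 2 | obs) = 13/58

Enumerate traces; 12 have nonzero weight after conditioning:
  (Y=1, X=1, W=1, Z=1) weight 1/144
  (Y=1, X=1, W=2, Z=0) weight 1/144
  (Y=1, X=1, W=3, Z=2) weight 1/144
  (Y=1, X=1, W=4, Z=1) weight 1/144
  (Y=1, X=2, W=1, Z=1) weight 1/144
  (Y=1, X=2, W=2, Z=0) weight 1/144
  (Y=1, X=2, W=3, Z=2) weight 1/144
  (Y=1, X=2, W=4, Z=1) weight 1/144
  … 4 more
Group by W:
  weight(W=1) = 13/720
  weight(W=2) = 13/720
  weight(W=3) = 19/720
  weight(W=4) = 13/720
Total weight = 13/720 + 13/720 + 19/720 + 13/720 = 29/360
P(W=1 | obs) = 13/720 / 29/360 = 13/58
P(W=2 | obs) = 13/720 / 29/360 = 13/58
P(W=3 | obs) = 19/720 / 29/360 = 19/58
P(W=4 | obs) = 13/720 / 29/360 = 13/58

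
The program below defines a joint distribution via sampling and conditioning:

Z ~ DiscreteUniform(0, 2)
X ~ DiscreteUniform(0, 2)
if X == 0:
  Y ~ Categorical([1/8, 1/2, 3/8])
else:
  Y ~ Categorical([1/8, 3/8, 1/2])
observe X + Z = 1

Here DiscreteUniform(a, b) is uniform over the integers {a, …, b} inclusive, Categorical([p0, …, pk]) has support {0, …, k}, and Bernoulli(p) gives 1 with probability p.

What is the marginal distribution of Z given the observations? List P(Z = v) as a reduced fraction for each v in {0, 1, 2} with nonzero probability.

P(Z=0) = 1/2, P(Z=1) = 1/2

Enumerate traces; 6 have nonzero weight after conditioning:
  (Z=0, X=1, Y=0) weight 1/72
  (Z=0, X=1, Y=1) weight 1/24
  (Z=0, X=1, Y=2) weight 1/18
  (Z=1, X=0, Y=0) weight 1/72
  (Z=1, X=0, Y=1) weight 1/18
  (Z=1, X=0, Y=2) weight 1/24
Group by Z:
  weight(Z=0) = 1/9
  weight(Z=1) = 1/9
Total weight = 1/9 + 1/9 = 2/9
P(Z=0 | obs) = 1/9 / 2/9 = 1/2
P(Z=1 | obs) = 1/9 / 2/9 = 1/2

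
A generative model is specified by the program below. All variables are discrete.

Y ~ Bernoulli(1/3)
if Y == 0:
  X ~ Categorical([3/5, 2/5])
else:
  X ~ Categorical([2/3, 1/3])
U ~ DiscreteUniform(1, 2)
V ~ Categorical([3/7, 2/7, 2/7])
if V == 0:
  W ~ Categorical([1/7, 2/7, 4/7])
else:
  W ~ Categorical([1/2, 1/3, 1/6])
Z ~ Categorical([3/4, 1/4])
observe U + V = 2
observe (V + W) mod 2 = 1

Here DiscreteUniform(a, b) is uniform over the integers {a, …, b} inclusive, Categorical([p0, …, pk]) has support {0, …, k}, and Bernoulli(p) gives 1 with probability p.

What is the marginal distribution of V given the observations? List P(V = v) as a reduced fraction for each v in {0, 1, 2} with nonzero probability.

P(V=0) = 9/23, P(V=1) = 14/23

Enumerate traces; 24 have nonzero weight after conditioning:
  (Y=0, X=0, U=1, V=1, W=0, Z=0) weight 3/140
  (Y=0, X=0, U=1, V=1, W=0, Z=1) weight 1/140
  (Y=0, X=0, U=1, V=1, W=2, Z=0) weight 1/140
  (Y=0, X=0, U=1, V=1, W=2, Z=1) weight 1/420
  (Y=0, X=0, U=2, V=0, W=1, Z=0) weight 9/490
  (Y=0, X=0, U=2, V=0, W=1, Z=1) weight 3/490
  (Y=0, X=1, U=1, V=1, W=0, Z=0) weight 1/70
  (Y=0, X=1, U=1, V=1, W=0, Z=1) weight 1/210
  … 16 more
Group by V:
  weight(V=0) = 3/49
  weight(V=1) = 2/21
Total weight = 3/49 + 2/21 = 23/147
P(V=0 | obs) = 3/49 / 23/147 = 9/23
P(V=1 | obs) = 2/21 / 23/147 = 14/23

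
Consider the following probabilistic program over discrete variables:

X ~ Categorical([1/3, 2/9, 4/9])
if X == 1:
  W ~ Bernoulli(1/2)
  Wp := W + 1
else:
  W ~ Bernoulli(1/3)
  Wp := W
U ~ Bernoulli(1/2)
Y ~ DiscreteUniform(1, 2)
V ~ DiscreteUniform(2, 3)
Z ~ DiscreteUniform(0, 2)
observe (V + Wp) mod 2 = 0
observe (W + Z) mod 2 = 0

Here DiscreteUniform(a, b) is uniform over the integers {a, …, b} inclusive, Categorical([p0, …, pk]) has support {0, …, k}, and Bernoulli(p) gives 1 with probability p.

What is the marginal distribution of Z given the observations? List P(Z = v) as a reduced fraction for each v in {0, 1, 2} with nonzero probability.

Enumerate traces; 36 have nonzero weight after conditioning:
  (X=0, W=0, U=0, Y=1, V=2, Z=0) weight 1/108
  (X=0, W=0, U=0, Y=1, V=2, Z=2) weight 1/108
  (X=0, W=0, U=0, Y=2, V=2, Z=0) weight 1/108
  (X=0, W=0, U=0, Y=2, V=2, Z=2) weight 1/108
  (X=0, W=0, U=1, Y=1, V=2, Z=0) weight 1/108
  (X=0, W=0, U=1, Y=1, V=2, Z=2) weight 1/108
  (X=0, W=0, U=1, Y=2, V=2, Z=0) weight 1/108
  (X=0, W=0, U=1, Y=2, V=2, Z=2) weight 1/108
  (X=0, W=1, U=0, Y=1, V=3, Z=1) weight 1/216
  … 27 more
Group by Z:
  weight(Z=0) = 17/162
  weight(Z=1) = 5/81
  weight(Z=2) = 17/162
Total weight = 17/162 + 5/81 + 17/162 = 22/81
P(Z=0 | obs) = 17/162 / 22/81 = 17/44
P(Z=1 | obs) = 5/81 / 22/81 = 5/22
P(Z=2 | obs) = 17/162 / 22/81 = 17/44

P(Z=0) = 17/44, P(Z=1) = 5/22, P(Z=2) = 17/44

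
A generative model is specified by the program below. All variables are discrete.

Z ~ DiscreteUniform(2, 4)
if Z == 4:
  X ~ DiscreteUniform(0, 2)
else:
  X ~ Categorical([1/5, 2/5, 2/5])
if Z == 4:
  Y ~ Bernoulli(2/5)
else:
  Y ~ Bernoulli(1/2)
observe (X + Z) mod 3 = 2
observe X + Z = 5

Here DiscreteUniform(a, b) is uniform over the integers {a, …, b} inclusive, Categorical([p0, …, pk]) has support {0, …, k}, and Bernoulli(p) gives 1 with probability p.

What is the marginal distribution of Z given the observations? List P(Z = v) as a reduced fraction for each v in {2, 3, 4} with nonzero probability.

P(Z=3) = 6/11, P(Z=4) = 5/11

Enumerate traces; 4 have nonzero weight after conditioning:
  (Z=3, X=2, Y=0) weight 1/15
  (Z=3, X=2, Y=1) weight 1/15
  (Z=4, X=1, Y=0) weight 1/15
  (Z=4, X=1, Y=1) weight 2/45
Group by Z:
  weight(Z=3) = 2/15
  weight(Z=4) = 1/9
Total weight = 2/15 + 1/9 = 11/45
P(Z=3 | obs) = 2/15 / 11/45 = 6/11
P(Z=4 | obs) = 1/9 / 11/45 = 5/11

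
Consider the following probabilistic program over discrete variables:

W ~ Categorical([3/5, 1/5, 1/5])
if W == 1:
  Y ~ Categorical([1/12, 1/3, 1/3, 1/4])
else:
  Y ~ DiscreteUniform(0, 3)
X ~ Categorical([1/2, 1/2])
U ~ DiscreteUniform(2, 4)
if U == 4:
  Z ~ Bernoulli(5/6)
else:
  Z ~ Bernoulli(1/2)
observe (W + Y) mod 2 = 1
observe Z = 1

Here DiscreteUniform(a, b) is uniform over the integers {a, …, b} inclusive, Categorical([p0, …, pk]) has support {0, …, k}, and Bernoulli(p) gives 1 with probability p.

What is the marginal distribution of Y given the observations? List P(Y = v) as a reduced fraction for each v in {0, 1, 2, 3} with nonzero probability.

Enumerate traces; 36 have nonzero weight after conditioning:
  (W=0, Y=1, X=0, U=2, Z=1) weight 1/80
  (W=0, Y=1, X=0, U=3, Z=1) weight 1/80
  (W=0, Y=1, X=0, U=4, Z=1) weight 1/48
  (W=0, Y=1, X=1, U=2, Z=1) weight 1/80
  (W=0, Y=1, X=1, U=3, Z=1) weight 1/80
  (W=0, Y=1, X=1, U=4, Z=1) weight 1/48
  (W=0, Y=3, X=0, U=2, Z=1) weight 1/80
  (W=0, Y=3, X=0, U=3, Z=1) weight 1/80
  (W=1, Y=0, X=0, U=2, Z=1) weight 1/720
  (W=1, Y=2, X=0, U=2, Z=1) weight 1/180
  … 26 more
Group by Y:
  weight(Y=0) = 11/1080
  weight(Y=1) = 11/90
  weight(Y=2) = 11/270
  weight(Y=3) = 11/90
Total weight = 11/1080 + 11/90 + 11/270 + 11/90 = 319/1080
P(Y=0 | obs) = 11/1080 / 319/1080 = 1/29
P(Y=1 | obs) = 11/90 / 319/1080 = 12/29
P(Y=2 | obs) = 11/270 / 319/1080 = 4/29
P(Y=3 | obs) = 11/90 / 319/1080 = 12/29

P(Y=0) = 1/29, P(Y=1) = 12/29, P(Y=2) = 4/29, P(Y=3) = 12/29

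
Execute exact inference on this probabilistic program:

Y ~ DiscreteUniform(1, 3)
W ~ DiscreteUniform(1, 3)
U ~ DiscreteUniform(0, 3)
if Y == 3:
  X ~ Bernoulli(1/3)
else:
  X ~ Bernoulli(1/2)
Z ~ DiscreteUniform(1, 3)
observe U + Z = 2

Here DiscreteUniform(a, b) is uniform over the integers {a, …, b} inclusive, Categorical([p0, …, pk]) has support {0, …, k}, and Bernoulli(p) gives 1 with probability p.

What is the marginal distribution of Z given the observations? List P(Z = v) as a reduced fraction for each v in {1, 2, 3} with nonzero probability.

Enumerate traces; 36 have nonzero weight after conditioning:
  (Y=1, W=1, U=0, X=0, Z=2) weight 1/216
  (Y=1, W=1, U=0, X=1, Z=2) weight 1/216
  (Y=1, W=1, U=1, X=0, Z=1) weight 1/216
  (Y=1, W=1, U=1, X=1, Z=1) weight 1/216
  (Y=1, W=2, U=0, X=0, Z=2) weight 1/216
  (Y=1, W=2, U=0, X=1, Z=2) weight 1/216
  (Y=1, W=2, U=1, X=0, Z=1) weight 1/216
  (Y=1, W=2, U=1, X=1, Z=1) weight 1/216
  … 28 more
Group by Z:
  weight(Z=1) = 1/12
  weight(Z=2) = 1/12
Total weight = 1/12 + 1/12 = 1/6
P(Z=1 | obs) = 1/12 / 1/6 = 1/2
P(Z=2 | obs) = 1/12 / 1/6 = 1/2

P(Z=1) = 1/2, P(Z=2) = 1/2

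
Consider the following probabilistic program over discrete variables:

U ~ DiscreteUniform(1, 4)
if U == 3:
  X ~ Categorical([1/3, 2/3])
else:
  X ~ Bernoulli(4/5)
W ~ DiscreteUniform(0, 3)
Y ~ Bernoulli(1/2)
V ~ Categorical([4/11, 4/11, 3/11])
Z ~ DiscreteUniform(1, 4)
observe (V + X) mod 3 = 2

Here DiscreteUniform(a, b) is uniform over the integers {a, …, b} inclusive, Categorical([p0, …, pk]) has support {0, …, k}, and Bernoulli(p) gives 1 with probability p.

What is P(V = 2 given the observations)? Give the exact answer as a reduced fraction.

Enumerate traces; 256 have nonzero weight after conditioning:
  (U=1, X=0, W=0, Y=0, V=2, Z=1) weight 3/7040
  (U=1, X=0, W=0, Y=0, V=2, Z=2) weight 3/7040
  (U=1, X=0, W=0, Y=0, V=2, Z=3) weight 3/7040
  (U=1, X=0, W=0, Y=0, V=2, Z=4) weight 3/7040
  (U=1, X=0, W=0, Y=1, V=2, Z=1) weight 3/7040
  (U=1, X=0, W=0, Y=1, V=2, Z=2) weight 3/7040
  (U=1, X=0, W=0, Y=1, V=2, Z=3) weight 3/7040
  (U=1, X=0, W=0, Y=1, V=2, Z=4) weight 3/7040
  (U=1, X=1, W=0, Y=0, V=1, Z=1) weight 1/440
  … 247 more
Group by V:
  weight(V=1) = 46/165
  weight(V=2) = 7/110
Total weight = 46/165 + 7/110 = 113/330
P(V=1 | obs) = 46/165 / 113/330 = 92/113
P(V=2 | obs) = 7/110 / 113/330 = 21/113

P(V = 2 | obs) = 21/113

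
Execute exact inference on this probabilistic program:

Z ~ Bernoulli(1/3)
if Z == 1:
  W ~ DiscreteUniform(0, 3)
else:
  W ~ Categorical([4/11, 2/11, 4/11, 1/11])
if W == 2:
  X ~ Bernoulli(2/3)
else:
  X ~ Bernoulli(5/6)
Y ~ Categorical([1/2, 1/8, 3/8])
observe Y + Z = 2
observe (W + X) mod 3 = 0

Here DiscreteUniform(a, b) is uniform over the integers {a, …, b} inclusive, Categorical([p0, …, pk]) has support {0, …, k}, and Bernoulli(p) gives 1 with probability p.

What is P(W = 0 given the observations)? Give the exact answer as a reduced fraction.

Enumerate traces; 6 have nonzero weight after conditioning:
  (Z=0, W=0, X=0, Y=2) weight 1/66
  (Z=0, W=2, X=1, Y=2) weight 2/33
  (Z=0, W=3, X=0, Y=2) weight 1/264
  (Z=1, W=0, X=0, Y=1) weight 1/576
  (Z=1, W=2, X=1, Y=1) weight 1/144
  (Z=1, W=3, X=0, Y=1) weight 1/576
Group by W:
  weight(W=0) = 107/6336
  weight(W=2) = 107/1584
  weight(W=3) = 35/6336
Total weight = 107/6336 + 107/1584 + 35/6336 = 95/1056
P(W=0 | obs) = 107/6336 / 95/1056 = 107/570
P(W=2 | obs) = 107/1584 / 95/1056 = 214/285
P(W=3 | obs) = 35/6336 / 95/1056 = 7/114

P(W = 0 | obs) = 107/570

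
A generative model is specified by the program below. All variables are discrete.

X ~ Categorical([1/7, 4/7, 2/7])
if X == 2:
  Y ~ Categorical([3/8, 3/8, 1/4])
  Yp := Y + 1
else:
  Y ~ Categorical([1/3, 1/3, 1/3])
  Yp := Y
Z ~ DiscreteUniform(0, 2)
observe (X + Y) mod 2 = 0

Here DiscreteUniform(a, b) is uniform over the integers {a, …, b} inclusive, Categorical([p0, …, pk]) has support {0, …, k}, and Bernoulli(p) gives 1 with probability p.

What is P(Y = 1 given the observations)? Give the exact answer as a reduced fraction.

P(Y = 1 | obs) = 16/39

Enumerate traces; 15 have nonzero weight after conditioning:
  (X=0, Y=0, Z=0) weight 1/63
  (X=0, Y=0, Z=1) weight 1/63
  (X=0, Y=0, Z=2) weight 1/63
  (X=0, Y=2, Z=0) weight 1/63
  (X=0, Y=2, Z=1) weight 1/63
  (X=0, Y=2, Z=2) weight 1/63
  (X=1, Y=1, Z=0) weight 4/63
  (X=1, Y=1, Z=1) weight 4/63
  … 7 more
Group by Y:
  weight(Y=0) = 13/84
  weight(Y=1) = 4/21
  weight(Y=2) = 5/42
Total weight = 13/84 + 4/21 + 5/42 = 13/28
P(Y=0 | obs) = 13/84 / 13/28 = 1/3
P(Y=1 | obs) = 4/21 / 13/28 = 16/39
P(Y=2 | obs) = 5/42 / 13/28 = 10/39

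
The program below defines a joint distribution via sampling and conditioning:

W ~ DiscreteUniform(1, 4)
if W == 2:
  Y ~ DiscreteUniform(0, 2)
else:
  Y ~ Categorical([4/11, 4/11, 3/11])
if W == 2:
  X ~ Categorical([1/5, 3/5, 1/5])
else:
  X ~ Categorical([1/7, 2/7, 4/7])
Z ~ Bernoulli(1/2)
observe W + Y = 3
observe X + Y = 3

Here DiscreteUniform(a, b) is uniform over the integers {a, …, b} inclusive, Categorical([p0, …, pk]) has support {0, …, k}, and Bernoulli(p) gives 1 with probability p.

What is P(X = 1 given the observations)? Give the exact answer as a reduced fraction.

P(X = 1 | obs) = 90/167

Enumerate traces; 4 have nonzero weight after conditioning:
  (W=1, Y=2, X=1, Z=0) weight 3/308
  (W=1, Y=2, X=1, Z=1) weight 3/308
  (W=2, Y=1, X=2, Z=0) weight 1/120
  (W=2, Y=1, X=2, Z=1) weight 1/120
Group by X:
  weight(X=1) = 3/154
  weight(X=2) = 1/60
Total weight = 3/154 + 1/60 = 167/4620
P(X=1 | obs) = 3/154 / 167/4620 = 90/167
P(X=2 | obs) = 1/60 / 167/4620 = 77/167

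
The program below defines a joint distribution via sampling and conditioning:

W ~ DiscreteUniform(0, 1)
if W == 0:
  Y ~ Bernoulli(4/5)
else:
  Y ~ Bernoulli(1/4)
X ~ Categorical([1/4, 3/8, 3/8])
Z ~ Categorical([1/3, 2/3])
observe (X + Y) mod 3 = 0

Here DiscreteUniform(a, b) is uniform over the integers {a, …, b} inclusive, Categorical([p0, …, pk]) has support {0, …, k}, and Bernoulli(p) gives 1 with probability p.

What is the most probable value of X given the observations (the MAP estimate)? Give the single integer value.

argmax_v P(X = v | obs) = 2

Enumerate traces; 8 have nonzero weight after conditioning:
  (W=0, Y=0, X=0, Z=0) weight 1/120
  (W=0, Y=0, X=0, Z=1) weight 1/60
  (W=0, Y=1, X=2, Z=0) weight 1/20
  (W=0, Y=1, X=2, Z=1) weight 1/10
  (W=1, Y=0, X=0, Z=0) weight 1/32
  (W=1, Y=0, X=0, Z=1) weight 1/16
  (W=1, Y=1, X=2, Z=0) weight 1/64
  (W=1, Y=1, X=2, Z=1) weight 1/32
Group by X:
  weight(X=0) = 19/160
  weight(X=2) = 63/320
Total weight = 19/160 + 63/320 = 101/320
P(X=0 | obs) = 19/160 / 101/320 = 38/101
P(X=2 | obs) = 63/320 / 101/320 = 63/101
argmax = 2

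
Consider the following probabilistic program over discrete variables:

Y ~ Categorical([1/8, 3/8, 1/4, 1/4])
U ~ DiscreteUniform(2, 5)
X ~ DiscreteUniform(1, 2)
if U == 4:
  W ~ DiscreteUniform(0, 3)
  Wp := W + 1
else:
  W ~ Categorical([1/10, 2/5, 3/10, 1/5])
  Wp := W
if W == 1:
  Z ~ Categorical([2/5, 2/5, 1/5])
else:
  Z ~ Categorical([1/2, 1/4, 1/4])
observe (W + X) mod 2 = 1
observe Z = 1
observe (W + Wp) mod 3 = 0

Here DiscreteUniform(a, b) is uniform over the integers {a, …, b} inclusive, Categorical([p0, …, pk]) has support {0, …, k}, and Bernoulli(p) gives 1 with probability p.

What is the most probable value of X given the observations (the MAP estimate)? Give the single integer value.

Enumerate traces; 28 have nonzero weight after conditioning:
  (Y=0, U=2, X=1, W=0, Z=1) weight 1/2560
  (Y=0, U=2, X=2, W=3, Z=1) weight 1/1280
  (Y=0, U=3, X=1, W=0, Z=1) weight 1/2560
  (Y=0, U=3, X=2, W=3, Z=1) weight 1/1280
  (Y=0, U=4, X=2, W=1, Z=1) weight 1/640
  (Y=0, U=5, X=1, W=0, Z=1) weight 1/2560
  (Y=0, U=5, X=2, W=3, Z=1) weight 1/1280
  (Y=1, U=2, X=1, W=0, Z=1) weight 3/2560
  … 20 more
Group by X:
  weight(X=1) = 3/320
  weight(X=2) = 1/32
Total weight = 3/320 + 1/32 = 13/320
P(X=1 | obs) = 3/320 / 13/320 = 3/13
P(X=2 | obs) = 1/32 / 13/320 = 10/13
argmax = 2

argmax_v P(X = v | obs) = 2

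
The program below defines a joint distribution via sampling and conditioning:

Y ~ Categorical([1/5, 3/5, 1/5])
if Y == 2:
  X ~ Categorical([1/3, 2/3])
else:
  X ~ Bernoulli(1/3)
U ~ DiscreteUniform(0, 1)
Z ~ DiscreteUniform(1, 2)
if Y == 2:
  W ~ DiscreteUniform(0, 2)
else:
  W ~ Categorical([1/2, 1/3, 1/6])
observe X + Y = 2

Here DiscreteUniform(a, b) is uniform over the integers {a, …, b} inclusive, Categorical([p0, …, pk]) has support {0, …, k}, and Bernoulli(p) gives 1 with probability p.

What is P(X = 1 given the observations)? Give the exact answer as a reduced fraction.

Enumerate traces; 24 have nonzero weight after conditioning:
  (Y=1, X=1, U=0, Z=1, W=0) weight 1/40
  (Y=1, X=1, U=0, Z=1, W=1) weight 1/60
  (Y=1, X=1, U=0, Z=1, W=2) weight 1/120
  (Y=1, X=1, U=0, Z=2, W=0) weight 1/40
  (Y=1, X=1, U=0, Z=2, W=1) weight 1/60
  (Y=1, X=1, U=0, Z=2, W=2) weight 1/120
  (Y=1, X=1, U=1, Z=1, W=0) weight 1/40
  (Y=1, X=1, U=1, Z=1, W=1) weight 1/60
  (Y=2, X=0, U=0, Z=1, W=0) weight 1/180
  … 15 more
Group by X:
  weight(X=0) = 1/15
  weight(X=1) = 1/5
Total weight = 1/15 + 1/5 = 4/15
P(X=0 | obs) = 1/15 / 4/15 = 1/4
P(X=1 | obs) = 1/5 / 4/15 = 3/4

P(X = 1 | obs) = 3/4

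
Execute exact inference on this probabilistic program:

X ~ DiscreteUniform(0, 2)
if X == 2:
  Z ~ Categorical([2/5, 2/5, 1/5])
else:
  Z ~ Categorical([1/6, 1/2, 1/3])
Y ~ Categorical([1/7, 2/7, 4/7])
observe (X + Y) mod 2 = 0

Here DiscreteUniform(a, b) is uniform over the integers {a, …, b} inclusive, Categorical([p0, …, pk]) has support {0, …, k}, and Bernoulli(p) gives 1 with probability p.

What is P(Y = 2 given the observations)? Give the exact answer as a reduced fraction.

P(Y = 2 | obs) = 2/3

Enumerate traces; 15 have nonzero weight after conditioning:
  (X=0, Z=0, Y=0) weight 1/126
  (X=0, Z=0, Y=2) weight 2/63
  (X=0, Z=1, Y=0) weight 1/42
  (X=0, Z=1, Y=2) weight 2/21
  (X=0, Z=2, Y=0) weight 1/63
  (X=0, Z=2, Y=2) weight 4/63
  (X=1, Z=0, Y=1) weight 1/63
  (X=1, Z=1, Y=1) weight 1/21
  … 7 more
Group by Y:
  weight(Y=0) = 2/21
  weight(Y=1) = 2/21
  weight(Y=2) = 8/21
Total weight = 2/21 + 2/21 + 8/21 = 4/7
P(Y=0 | obs) = 2/21 / 4/7 = 1/6
P(Y=1 | obs) = 2/21 / 4/7 = 1/6
P(Y=2 | obs) = 8/21 / 4/7 = 2/3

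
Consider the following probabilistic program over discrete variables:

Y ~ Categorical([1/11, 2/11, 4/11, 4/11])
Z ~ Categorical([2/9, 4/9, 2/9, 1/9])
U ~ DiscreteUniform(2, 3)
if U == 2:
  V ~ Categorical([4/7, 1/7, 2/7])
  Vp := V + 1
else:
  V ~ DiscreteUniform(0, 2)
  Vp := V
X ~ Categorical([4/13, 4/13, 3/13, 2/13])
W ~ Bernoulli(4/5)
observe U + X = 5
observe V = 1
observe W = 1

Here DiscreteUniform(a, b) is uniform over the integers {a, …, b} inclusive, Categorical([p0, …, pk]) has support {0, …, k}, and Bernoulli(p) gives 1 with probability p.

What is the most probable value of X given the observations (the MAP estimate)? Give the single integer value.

Enumerate traces; 32 have nonzero weight after conditioning:
  (Y=0, Z=0, U=2, V=1, X=3, W=1) weight 8/45045
  (Y=0, Z=0, U=3, V=1, X=2, W=1) weight 4/6435
  (Y=0, Z=1, U=2, V=1, X=3, W=1) weight 16/45045
  (Y=0, Z=1, U=3, V=1, X=2, W=1) weight 8/6435
  (Y=0, Z=2, U=2, V=1, X=3, W=1) weight 8/45045
  (Y=0, Z=2, U=3, V=1, X=2, W=1) weight 4/6435
  (Y=0, Z=3, U=2, V=1, X=3, W=1) weight 4/45045
  (Y=0, Z=3, U=3, V=1, X=2, W=1) weight 2/6435
  … 24 more
Group by X:
  weight(X=2) = 2/65
  weight(X=3) = 4/455
Total weight = 2/65 + 4/455 = 18/455
P(X=2 | obs) = 2/65 / 18/455 = 7/9
P(X=3 | obs) = 4/455 / 18/455 = 2/9
argmax = 2

argmax_v P(X = v | obs) = 2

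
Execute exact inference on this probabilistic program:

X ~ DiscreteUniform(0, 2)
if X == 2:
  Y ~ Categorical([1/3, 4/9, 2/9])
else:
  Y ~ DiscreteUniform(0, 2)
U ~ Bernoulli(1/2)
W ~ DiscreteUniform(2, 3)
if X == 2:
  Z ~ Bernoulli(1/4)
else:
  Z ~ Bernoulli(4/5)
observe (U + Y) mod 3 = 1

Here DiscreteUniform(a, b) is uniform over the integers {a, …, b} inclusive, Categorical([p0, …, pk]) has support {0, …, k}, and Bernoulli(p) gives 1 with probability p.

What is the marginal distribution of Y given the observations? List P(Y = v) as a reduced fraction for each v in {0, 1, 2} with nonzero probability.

Enumerate traces; 24 have nonzero weight after conditioning:
  (X=0, Y=0, U=1, W=2, Z=0) weight 1/180
  (X=0, Y=0, U=1, W=2, Z=1) weight 1/45
  (X=0, Y=0, U=1, W=3, Z=0) weight 1/180
  (X=0, Y=0, U=1, W=3, Z=1) weight 1/45
  (X=0, Y=1, U=0, W=2, Z=0) weight 1/180
  (X=0, Y=1, U=0, W=2, Z=1) weight 1/45
  (X=0, Y=1, U=0, W=3, Z=0) weight 1/180
  (X=0, Y=1, U=0, W=3, Z=1) weight 1/45
  … 16 more
Group by Y:
  weight(Y=0) = 1/6
  weight(Y=1) = 5/27
Total weight = 1/6 + 5/27 = 19/54
P(Y=0 | obs) = 1/6 / 19/54 = 9/19
P(Y=1 | obs) = 5/27 / 19/54 = 10/19

P(Y=0) = 9/19, P(Y=1) = 10/19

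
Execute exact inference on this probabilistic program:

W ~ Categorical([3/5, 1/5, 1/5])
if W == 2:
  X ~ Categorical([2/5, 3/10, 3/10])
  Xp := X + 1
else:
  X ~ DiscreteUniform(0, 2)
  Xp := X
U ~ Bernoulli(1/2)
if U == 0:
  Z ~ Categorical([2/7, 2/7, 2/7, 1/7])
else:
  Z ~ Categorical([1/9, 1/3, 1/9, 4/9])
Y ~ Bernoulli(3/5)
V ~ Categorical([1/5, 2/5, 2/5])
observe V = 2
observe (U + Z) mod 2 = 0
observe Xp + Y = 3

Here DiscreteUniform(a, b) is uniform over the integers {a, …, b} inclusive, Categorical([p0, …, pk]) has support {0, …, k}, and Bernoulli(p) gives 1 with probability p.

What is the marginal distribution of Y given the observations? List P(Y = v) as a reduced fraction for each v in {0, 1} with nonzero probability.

Enumerate traces; 16 have nonzero weight after conditioning:
  (W=0, X=2, U=0, Z=0, Y=1, V=2) weight 6/875
  (W=0, X=2, U=0, Z=2, Y=1, V=2) weight 6/875
  (W=0, X=2, U=1, Z=1, Y=1, V=2) weight 1/125
  (W=0, X=2, U=1, Z=3, Y=1, V=2) weight 4/375
  (W=1, X=2, U=0, Z=0, Y=1, V=2) weight 2/875
  (W=1, X=2, U=0, Z=2, Y=1, V=2) weight 2/875
  (W=1, X=2, U=1, Z=1, Y=1, V=2) weight 1/375
  (W=1, X=2, U=1, Z=3, Y=1, V=2) weight 4/1125
  (W=2, X=2, U=0, Z=0, Y=0, V=2) weight 6/4375
  … 7 more
Group by Y:
  weight(Y=0) = 17/2625
  weight(Y=1) = 119/2250
Total weight = 17/2625 + 119/2250 = 187/3150
P(Y=0 | obs) = 17/2625 / 187/3150 = 6/55
P(Y=1 | obs) = 119/2250 / 187/3150 = 49/55

P(Y=0) = 6/55, P(Y=1) = 49/55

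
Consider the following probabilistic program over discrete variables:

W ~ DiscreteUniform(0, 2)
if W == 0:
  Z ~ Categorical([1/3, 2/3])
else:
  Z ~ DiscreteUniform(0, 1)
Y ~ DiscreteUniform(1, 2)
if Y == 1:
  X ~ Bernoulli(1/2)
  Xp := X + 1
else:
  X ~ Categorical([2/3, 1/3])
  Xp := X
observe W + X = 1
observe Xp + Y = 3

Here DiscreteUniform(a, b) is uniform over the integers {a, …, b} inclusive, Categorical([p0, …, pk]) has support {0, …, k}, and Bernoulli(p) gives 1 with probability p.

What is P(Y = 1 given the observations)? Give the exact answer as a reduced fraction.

P(Y = 1 | obs) = 3/5

Enumerate traces; 4 have nonzero weight after conditioning:
  (W=0, Z=0, Y=1, X=1) weight 1/36
  (W=0, Z=0, Y=2, X=1) weight 1/54
  (W=0, Z=1, Y=1, X=1) weight 1/18
  (W=0, Z=1, Y=2, X=1) weight 1/27
Group by Y:
  weight(Y=1) = 1/12
  weight(Y=2) = 1/18
Total weight = 1/12 + 1/18 = 5/36
P(Y=1 | obs) = 1/12 / 5/36 = 3/5
P(Y=2 | obs) = 1/18 / 5/36 = 2/5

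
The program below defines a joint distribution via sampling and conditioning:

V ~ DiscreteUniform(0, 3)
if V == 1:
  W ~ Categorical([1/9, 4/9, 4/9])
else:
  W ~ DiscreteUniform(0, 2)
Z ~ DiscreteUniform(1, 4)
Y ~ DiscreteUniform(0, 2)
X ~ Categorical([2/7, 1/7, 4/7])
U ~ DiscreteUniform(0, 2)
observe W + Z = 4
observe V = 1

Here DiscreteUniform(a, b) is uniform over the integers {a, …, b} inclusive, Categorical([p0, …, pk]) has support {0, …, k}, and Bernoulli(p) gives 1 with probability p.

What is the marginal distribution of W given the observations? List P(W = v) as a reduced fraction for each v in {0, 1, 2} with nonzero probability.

P(W=0) = 1/9, P(W=1) = 4/9, P(W=2) = 4/9

Enumerate traces; 81 have nonzero weight after conditioning:
  (V=1, W=0, Z=4, Y=0, X=0, U=0) weight 1/4536
  (V=1, W=0, Z=4, Y=0, X=0, U=1) weight 1/4536
  (V=1, W=0, Z=4, Y=0, X=0, U=2) weight 1/4536
  (V=1, W=0, Z=4, Y=0, X=1, U=0) weight 1/9072
  (V=1, W=0, Z=4, Y=0, X=1, U=1) weight 1/9072
  (V=1, W=0, Z=4, Y=0, X=1, U=2) weight 1/9072
  (V=1, W=0, Z=4, Y=0, X=2, U=0) weight 1/2268
  (V=1, W=0, Z=4, Y=0, X=2, U=1) weight 1/2268
  (V=1, W=1, Z=3, Y=0, X=0, U=0) weight 1/1134
  (V=1, W=2, Z=2, Y=0, X=0, U=0) weight 1/1134
  … 71 more
Group by W:
  weight(W=0) = 1/144
  weight(W=1) = 1/36
  weight(W=2) = 1/36
Total weight = 1/144 + 1/36 + 1/36 = 1/16
P(W=0 | obs) = 1/144 / 1/16 = 1/9
P(W=1 | obs) = 1/36 / 1/16 = 4/9
P(W=2 | obs) = 1/36 / 1/16 = 4/9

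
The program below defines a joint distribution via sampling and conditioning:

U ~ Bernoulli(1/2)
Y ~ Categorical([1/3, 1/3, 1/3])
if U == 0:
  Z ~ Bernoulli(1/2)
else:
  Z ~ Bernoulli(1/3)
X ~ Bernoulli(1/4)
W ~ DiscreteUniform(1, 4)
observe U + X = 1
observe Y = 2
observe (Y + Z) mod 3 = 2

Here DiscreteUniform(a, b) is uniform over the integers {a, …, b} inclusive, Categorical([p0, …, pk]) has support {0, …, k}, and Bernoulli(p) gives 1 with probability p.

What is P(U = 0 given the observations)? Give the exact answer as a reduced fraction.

Enumerate traces; 8 have nonzero weight after conditioning:
  (U=0, Y=2, Z=0, X=1, W=1) weight 1/192
  (U=0, Y=2, Z=0, X=1, W=2) weight 1/192
  (U=0, Y=2, Z=0, X=1, W=3) weight 1/192
  (U=0, Y=2, Z=0, X=1, W=4) weight 1/192
  (U=1, Y=2, Z=0, X=0, W=1) weight 1/48
  (U=1, Y=2, Z=0, X=0, W=2) weight 1/48
  (U=1, Y=2, Z=0, X=0, W=3) weight 1/48
  (U=1, Y=2, Z=0, X=0, W=4) weight 1/48
Group by U:
  weight(U=0) = 1/48
  weight(U=1) = 1/12
Total weight = 1/48 + 1/12 = 5/48
P(U=0 | obs) = 1/48 / 5/48 = 1/5
P(U=1 | obs) = 1/12 / 5/48 = 4/5

P(U = 0 | obs) = 1/5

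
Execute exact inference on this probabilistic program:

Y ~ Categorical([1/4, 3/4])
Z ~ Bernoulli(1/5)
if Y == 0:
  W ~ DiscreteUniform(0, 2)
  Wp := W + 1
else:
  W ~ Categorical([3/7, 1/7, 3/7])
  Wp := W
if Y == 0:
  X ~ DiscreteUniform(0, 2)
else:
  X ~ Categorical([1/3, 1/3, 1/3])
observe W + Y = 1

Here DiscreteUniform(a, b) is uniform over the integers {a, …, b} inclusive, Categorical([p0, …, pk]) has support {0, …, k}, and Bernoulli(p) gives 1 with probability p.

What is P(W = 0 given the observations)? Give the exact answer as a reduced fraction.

Enumerate traces; 12 have nonzero weight after conditioning:
  (Y=0, Z=0, W=1, X=0) weight 1/45
  (Y=0, Z=0, W=1, X=1) weight 1/45
  (Y=0, Z=0, W=1, X=2) weight 1/45
  (Y=0, Z=1, W=1, X=0) weight 1/180
  (Y=0, Z=1, W=1, X=1) weight 1/180
  (Y=0, Z=1, W=1, X=2) weight 1/180
  (Y=1, Z=0, W=0, X=0) weight 3/35
  (Y=1, Z=0, W=0, X=1) weight 3/35
  … 4 more
Group by W:
  weight(W=0) = 9/28
  weight(W=1) = 1/12
Total weight = 9/28 + 1/12 = 17/42
P(W=0 | obs) = 9/28 / 17/42 = 27/34
P(W=1 | obs) = 1/12 / 17/42 = 7/34

P(W = 0 | obs) = 27/34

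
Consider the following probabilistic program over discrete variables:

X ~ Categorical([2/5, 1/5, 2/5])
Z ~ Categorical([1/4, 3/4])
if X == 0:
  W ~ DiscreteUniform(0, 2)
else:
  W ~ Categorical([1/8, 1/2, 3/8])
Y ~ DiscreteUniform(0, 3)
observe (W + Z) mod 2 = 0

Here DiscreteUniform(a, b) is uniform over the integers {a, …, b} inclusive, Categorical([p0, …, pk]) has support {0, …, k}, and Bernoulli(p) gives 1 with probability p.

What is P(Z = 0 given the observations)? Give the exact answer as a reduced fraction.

Enumerate traces; 36 have nonzero weight after conditioning:
  (X=0, Z=0, W=0, Y=0) weight 1/120
  (X=0, Z=0, W=0, Y=1) weight 1/120
  (X=0, Z=0, W=0, Y=2) weight 1/120
  (X=0, Z=0, W=0, Y=3) weight 1/120
  (X=0, Z=0, W=2, Y=0) weight 1/120
  (X=0, Z=0, W=2, Y=1) weight 1/120
  (X=0, Z=0, W=2, Y=2) weight 1/120
  (X=0, Z=0, W=2, Y=3) weight 1/120
  (X=0, Z=1, W=1, Y=0) weight 1/40
  … 27 more
Group by Z:
  weight(Z=0) = 17/120
  weight(Z=1) = 13/40
Total weight = 17/120 + 13/40 = 7/15
P(Z=0 | obs) = 17/120 / 7/15 = 17/56
P(Z=1 | obs) = 13/40 / 7/15 = 39/56

P(Z = 0 | obs) = 17/56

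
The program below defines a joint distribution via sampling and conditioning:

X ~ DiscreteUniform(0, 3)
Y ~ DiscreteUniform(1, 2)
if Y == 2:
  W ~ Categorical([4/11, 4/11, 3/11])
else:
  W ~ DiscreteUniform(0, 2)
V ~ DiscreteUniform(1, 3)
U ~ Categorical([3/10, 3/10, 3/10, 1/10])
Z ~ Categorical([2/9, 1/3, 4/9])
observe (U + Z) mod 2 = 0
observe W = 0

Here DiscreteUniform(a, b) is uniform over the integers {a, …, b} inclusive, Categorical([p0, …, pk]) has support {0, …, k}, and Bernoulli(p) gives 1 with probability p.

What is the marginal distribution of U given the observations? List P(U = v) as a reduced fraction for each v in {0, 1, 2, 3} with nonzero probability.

P(U=0) = 3/8, P(U=1) = 3/16, P(U=2) = 3/8, P(U=3) = 1/16

Enumerate traces; 144 have nonzero weight after conditioning:
  (X=0, Y=1, W=0, V=1, U=0, Z=0) weight 1/1080
  (X=0, Y=1, W=0, V=1, U=0, Z=2) weight 1/540
  (X=0, Y=1, W=0, V=1, U=1, Z=1) weight 1/720
  (X=0, Y=1, W=0, V=1, U=2, Z=0) weight 1/1080
  (X=0, Y=1, W=0, V=1, U=2, Z=2) weight 1/540
  (X=0, Y=1, W=0, V=1, U=3, Z=1) weight 1/2160
  (X=0, Y=1, W=0, V=2, U=0, Z=0) weight 1/1080
  (X=0, Y=1, W=0, V=2, U=0, Z=2) weight 1/540
  … 136 more
Group by U:
  weight(U=0) = 23/330
  weight(U=1) = 23/660
  weight(U=2) = 23/330
  weight(U=3) = 23/1980
Total weight = 23/330 + 23/660 + 23/330 + 23/1980 = 92/495
P(U=0 | obs) = 23/330 / 92/495 = 3/8
P(U=1 | obs) = 23/660 / 92/495 = 3/16
P(U=2 | obs) = 23/330 / 92/495 = 3/8
P(U=3 | obs) = 23/1980 / 92/495 = 1/16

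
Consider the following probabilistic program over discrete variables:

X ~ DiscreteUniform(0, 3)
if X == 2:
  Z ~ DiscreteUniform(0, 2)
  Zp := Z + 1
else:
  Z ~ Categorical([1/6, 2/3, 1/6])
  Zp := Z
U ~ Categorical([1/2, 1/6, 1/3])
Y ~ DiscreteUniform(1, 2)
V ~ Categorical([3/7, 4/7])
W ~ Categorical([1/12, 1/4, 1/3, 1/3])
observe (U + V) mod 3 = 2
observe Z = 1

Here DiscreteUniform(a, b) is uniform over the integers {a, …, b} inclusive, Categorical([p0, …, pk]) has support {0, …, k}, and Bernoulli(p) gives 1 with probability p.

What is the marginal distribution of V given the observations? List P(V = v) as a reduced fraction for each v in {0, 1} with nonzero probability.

Enumerate traces; 64 have nonzero weight after conditioning:
  (X=0, Z=1, U=1, Y=1, V=1, W=0) weight 1/1512
  (X=0, Z=1, U=1, Y=1, V=1, W=1) weight 1/504
  (X=0, Z=1, U=1, Y=1, V=1, W=2) weight 1/378
  (X=0, Z=1, U=1, Y=1, V=1, W=3) weight 1/378
  (X=0, Z=1, U=1, Y=2, V=1, W=0) weight 1/1512
  (X=0, Z=1, U=1, Y=2, V=1, W=1) weight 1/504
  (X=0, Z=1, U=1, Y=2, V=1, W=2) weight 1/378
  (X=0, Z=1, U=1, Y=2, V=1, W=3) weight 1/378
  (X=0, Z=1, U=2, Y=1, V=0, W=0) weight 1/1008
  … 55 more
Group by V:
  weight(V=0) = 1/12
  weight(V=1) = 1/18
Total weight = 1/12 + 1/18 = 5/36
P(V=0 | obs) = 1/12 / 5/36 = 3/5
P(V=1 | obs) = 1/18 / 5/36 = 2/5

P(V=0) = 3/5, P(V=1) = 2/5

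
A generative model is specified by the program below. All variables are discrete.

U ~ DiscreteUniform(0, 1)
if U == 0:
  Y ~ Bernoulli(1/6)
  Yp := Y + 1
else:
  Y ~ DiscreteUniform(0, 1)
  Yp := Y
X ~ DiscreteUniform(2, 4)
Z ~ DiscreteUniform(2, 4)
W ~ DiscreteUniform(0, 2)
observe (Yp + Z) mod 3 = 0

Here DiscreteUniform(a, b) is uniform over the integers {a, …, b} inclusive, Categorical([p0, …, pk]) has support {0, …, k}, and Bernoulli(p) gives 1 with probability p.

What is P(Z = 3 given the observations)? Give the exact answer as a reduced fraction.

Enumerate traces; 36 have nonzero weight after conditioning:
  (U=0, Y=0, X=2, Z=2, W=0) weight 5/324
  (U=0, Y=0, X=2, Z=2, W=1) weight 5/324
  (U=0, Y=0, X=2, Z=2, W=2) weight 5/324
  (U=0, Y=0, X=3, Z=2, W=0) weight 5/324
  (U=0, Y=0, X=3, Z=2, W=1) weight 5/324
  (U=0, Y=0, X=3, Z=2, W=2) weight 5/324
  (U=0, Y=0, X=4, Z=2, W=0) weight 5/324
  (U=0, Y=0, X=4, Z=2, W=1) weight 5/324
  (U=0, Y=1, X=2, Z=4, W=0) weight 1/324
  (U=1, Y=0, X=2, Z=3, W=0) weight 1/108
  … 26 more
Group by Z:
  weight(Z=2) = 2/9
  weight(Z=3) = 1/12
  weight(Z=4) = 1/36
Total weight = 2/9 + 1/12 + 1/36 = 1/3
P(Z=2 | obs) = 2/9 / 1/3 = 2/3
P(Z=3 | obs) = 1/12 / 1/3 = 1/4
P(Z=4 | obs) = 1/36 / 1/3 = 1/12

P(Z = 3 | obs) = 1/4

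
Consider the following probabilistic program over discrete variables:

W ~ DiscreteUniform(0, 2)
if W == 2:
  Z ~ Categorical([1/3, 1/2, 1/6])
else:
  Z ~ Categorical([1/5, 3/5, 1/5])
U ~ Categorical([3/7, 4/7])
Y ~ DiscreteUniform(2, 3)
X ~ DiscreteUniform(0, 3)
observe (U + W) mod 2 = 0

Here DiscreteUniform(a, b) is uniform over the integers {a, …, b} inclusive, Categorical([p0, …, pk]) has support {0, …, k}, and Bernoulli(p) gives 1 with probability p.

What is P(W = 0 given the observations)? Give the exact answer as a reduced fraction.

P(W = 0 | obs) = 3/10

Enumerate traces; 72 have nonzero weight after conditioning:
  (W=0, Z=0, U=0, Y=2, X=0) weight 1/280
  (W=0, Z=0, U=0, Y=2, X=1) weight 1/280
  (W=0, Z=0, U=0, Y=2, X=2) weight 1/280
  (W=0, Z=0, U=0, Y=2, X=3) weight 1/280
  (W=0, Z=0, U=0, Y=3, X=0) weight 1/280
  (W=0, Z=0, U=0, Y=3, X=1) weight 1/280
  (W=0, Z=0, U=0, Y=3, X=2) weight 1/280
  (W=0, Z=0, U=0, Y=3, X=3) weight 1/280
  (W=1, Z=0, U=1, Y=2, X=0) weight 1/210
  (W=2, Z=0, U=0, Y=2, X=0) weight 1/168
  … 62 more
Group by W:
  weight(W=0) = 1/7
  weight(W=1) = 4/21
  weight(W=2) = 1/7
Total weight = 1/7 + 4/21 + 1/7 = 10/21
P(W=0 | obs) = 1/7 / 10/21 = 3/10
P(W=1 | obs) = 4/21 / 10/21 = 2/5
P(W=2 | obs) = 1/7 / 10/21 = 3/10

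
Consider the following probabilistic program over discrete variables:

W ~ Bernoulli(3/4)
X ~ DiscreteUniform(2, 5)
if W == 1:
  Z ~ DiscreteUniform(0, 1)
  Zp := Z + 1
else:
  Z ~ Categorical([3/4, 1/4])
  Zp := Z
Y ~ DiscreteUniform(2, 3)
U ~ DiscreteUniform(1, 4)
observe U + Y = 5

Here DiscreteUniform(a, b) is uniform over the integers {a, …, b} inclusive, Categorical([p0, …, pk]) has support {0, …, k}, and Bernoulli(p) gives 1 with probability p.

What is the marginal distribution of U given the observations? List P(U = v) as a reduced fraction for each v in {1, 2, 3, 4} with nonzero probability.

Enumerate traces; 32 have nonzero weight after conditioning:
  (W=0, X=2, Z=0, Y=2, U=3) weight 3/512
  (W=0, X=2, Z=0, Y=3, U=2) weight 3/512
  (W=0, X=2, Z=1, Y=2, U=3) weight 1/512
  (W=0, X=2, Z=1, Y=3, U=2) weight 1/512
  (W=0, X=3, Z=0, Y=2, U=3) weight 3/512
  (W=0, X=3, Z=0, Y=3, U=2) weight 3/512
  (W=0, X=3, Z=1, Y=2, U=3) weight 1/512
  (W=0, X=3, Z=1, Y=3, U=2) weight 1/512
  … 24 more
Group by U:
  weight(U=2) = 1/8
  weight(U=3) = 1/8
Total weight = 1/8 + 1/8 = 1/4
P(U=2 | obs) = 1/8 / 1/4 = 1/2
P(U=3 | obs) = 1/8 / 1/4 = 1/2

P(U=2) = 1/2, P(U=3) = 1/2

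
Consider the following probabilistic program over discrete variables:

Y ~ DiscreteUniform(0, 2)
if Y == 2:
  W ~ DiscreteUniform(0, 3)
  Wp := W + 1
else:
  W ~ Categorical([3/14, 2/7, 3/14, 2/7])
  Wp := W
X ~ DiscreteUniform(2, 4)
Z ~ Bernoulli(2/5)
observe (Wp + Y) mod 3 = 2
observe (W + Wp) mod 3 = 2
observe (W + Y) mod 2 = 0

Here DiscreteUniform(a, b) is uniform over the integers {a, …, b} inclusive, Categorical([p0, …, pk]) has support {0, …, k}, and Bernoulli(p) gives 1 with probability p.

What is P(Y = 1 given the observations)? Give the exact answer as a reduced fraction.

Enumerate traces; 12 have nonzero weight after conditioning:
  (Y=1, W=1, X=2, Z=0) weight 2/105
  (Y=1, W=1, X=2, Z=1) weight 4/315
  (Y=1, W=1, X=3, Z=0) weight 2/105
  (Y=1, W=1, X=3, Z=1) weight 4/315
  (Y=1, W=1, X=4, Z=0) weight 2/105
  (Y=1, W=1, X=4, Z=1) weight 4/315
  (Y=2, W=2, X=2, Z=0) weight 1/60
  (Y=2, W=2, X=2, Z=1) weight 1/90
  … 4 more
Group by Y:
  weight(Y=1) = 2/21
  weight(Y=2) = 1/12
Total weight = 2/21 + 1/12 = 5/28
P(Y=1 | obs) = 2/21 / 5/28 = 8/15
P(Y=2 | obs) = 1/12 / 5/28 = 7/15

P(Y = 1 | obs) = 8/15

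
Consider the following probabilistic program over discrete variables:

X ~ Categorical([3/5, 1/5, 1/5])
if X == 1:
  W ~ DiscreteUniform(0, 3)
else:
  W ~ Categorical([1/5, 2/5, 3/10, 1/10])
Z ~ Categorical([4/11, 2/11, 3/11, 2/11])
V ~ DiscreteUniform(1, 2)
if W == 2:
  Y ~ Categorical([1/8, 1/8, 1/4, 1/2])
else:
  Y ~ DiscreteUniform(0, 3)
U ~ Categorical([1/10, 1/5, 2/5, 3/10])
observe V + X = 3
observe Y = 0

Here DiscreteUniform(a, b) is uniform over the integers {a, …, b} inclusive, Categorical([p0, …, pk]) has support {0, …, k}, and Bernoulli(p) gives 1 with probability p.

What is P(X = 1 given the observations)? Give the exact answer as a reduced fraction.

Enumerate traces; 128 have nonzero weight after conditioning:
  (X=1, W=0, Z=0, V=2, Y=0, U=0) weight 1/4400
  (X=1, W=0, Z=0, V=2, Y=0, U=1) weight 1/2200
  (X=1, W=0, Z=0, V=2, Y=0, U=2) weight 1/1100
  (X=1, W=0, Z=0, V=2, Y=0, U=3) weight 3/4400
  (X=1, W=0, Z=1, V=2, Y=0, U=0) weight 1/8800
  (X=1, W=0, Z=1, V=2, Y=0, U=1) weight 1/4400
  (X=1, W=0, Z=1, V=2, Y=0, U=2) weight 1/2200
  (X=1, W=0, Z=1, V=2, Y=0, U=3) weight 3/8800
  (X=2, W=0, Z=0, V=1, Y=0, U=0) weight 1/5500
  … 119 more
Group by X:
  weight(X=1) = 7/320
  weight(X=2) = 17/800
Total weight = 7/320 + 17/800 = 69/1600
P(X=1 | obs) = 7/320 / 69/1600 = 35/69
P(X=2 | obs) = 17/800 / 69/1600 = 34/69

P(X = 1 | obs) = 35/69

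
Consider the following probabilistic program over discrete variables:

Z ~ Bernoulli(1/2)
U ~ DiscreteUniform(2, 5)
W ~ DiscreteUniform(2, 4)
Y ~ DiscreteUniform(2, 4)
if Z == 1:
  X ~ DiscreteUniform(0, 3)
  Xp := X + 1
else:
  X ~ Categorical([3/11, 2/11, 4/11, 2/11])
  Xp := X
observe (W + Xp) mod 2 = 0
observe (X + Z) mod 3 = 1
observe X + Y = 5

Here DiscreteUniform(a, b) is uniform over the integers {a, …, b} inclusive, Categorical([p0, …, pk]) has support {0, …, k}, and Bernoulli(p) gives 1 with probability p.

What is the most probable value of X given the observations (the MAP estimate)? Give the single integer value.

argmax_v P(X = v | obs) = 3

Enumerate traces; 12 have nonzero weight after conditioning:
  (Z=0, U=2, W=3, Y=4, X=1) weight 1/396
  (Z=0, U=3, W=3, Y=4, X=1) weight 1/396
  (Z=0, U=4, W=3, Y=4, X=1) weight 1/396
  (Z=0, U=5, W=3, Y=4, X=1) weight 1/396
  (Z=1, U=2, W=2, Y=2, X=3) weight 1/288
  (Z=1, U=2, W=4, Y=2, X=3) weight 1/288
  (Z=1, U=3, W=2, Y=2, X=3) weight 1/288
  (Z=1, U=3, W=4, Y=2, X=3) weight 1/288
  … 4 more
Group by X:
  weight(X=1) = 1/99
  weight(X=3) = 1/36
Total weight = 1/99 + 1/36 = 5/132
P(X=1 | obs) = 1/99 / 5/132 = 4/15
P(X=3 | obs) = 1/36 / 5/132 = 11/15
argmax = 3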